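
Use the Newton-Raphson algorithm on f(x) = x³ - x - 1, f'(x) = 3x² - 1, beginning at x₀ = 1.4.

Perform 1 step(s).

f(x) = x³ - x - 1
f'(x) = 3x² - 1
x₀ = 1.4

Newton-Raphson formula: x_{n+1} = x_n - f(x_n)/f'(x_n)

Iteration 1:
  f(1.400000) = 0.344000
  f'(1.400000) = 4.880000
  x_1 = 1.400000 - 0.344000/4.880000 = 1.329508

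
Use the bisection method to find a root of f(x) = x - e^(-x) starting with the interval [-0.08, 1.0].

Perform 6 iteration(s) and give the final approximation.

f(x) = x - e^(-x)
Initial interval: [-0.08, 1.0]

Iteration 1:
  c_1 = (-0.080000 + 1.000000)/2 = 0.460000
  f(c_1) = f(0.460000) = -0.171284
  f(a) × f(c) ≥ 0, new interval: [0.460000, 1.000000]
Iteration 2:
  c_2 = (0.460000 + 1.000000)/2 = 0.730000
  f(c_2) = f(0.730000) = 0.248091
  f(a) × f(c) < 0, new interval: [0.460000, 0.730000]
Iteration 3:
  c_3 = (0.460000 + 0.730000)/2 = 0.595000
  f(c_3) = f(0.595000) = 0.043437
  f(a) × f(c) < 0, new interval: [0.460000, 0.595000]
Iteration 4:
  c_4 = (0.460000 + 0.595000)/2 = 0.527500
  f(c_4) = f(0.527500) = -0.062578
  f(a) × f(c) ≥ 0, new interval: [0.527500, 0.595000]
Iteration 5:
  c_5 = (0.527500 + 0.595000)/2 = 0.561250
  f(c_5) = f(0.561250) = -0.009245
  f(a) × f(c) ≥ 0, new interval: [0.561250, 0.595000]
Iteration 6:
  c_6 = (0.561250 + 0.595000)/2 = 0.578125
  f(c_6) = f(0.578125) = 0.017176
  f(a) × f(c) < 0, new interval: [0.561250, 0.578125]

After 6 iteration(s), the approximation is c_6 = 0.578125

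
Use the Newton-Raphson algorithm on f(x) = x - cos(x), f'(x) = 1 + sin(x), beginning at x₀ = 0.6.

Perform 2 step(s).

f(x) = x - cos(x)
f'(x) = 1 + sin(x)
x₀ = 0.6

Newton-Raphson formula: x_{n+1} = x_n - f(x_n)/f'(x_n)

Iteration 1:
  f(0.600000) = -0.225336
  f'(0.600000) = 1.564642
  x_1 = 0.600000 - (-0.225336)/1.564642 = 0.744017
Iteration 2:
  f(0.744017) = 0.008264
  f'(0.744017) = 1.677249
  x_2 = 0.744017 - 0.008264/1.677249 = 0.739090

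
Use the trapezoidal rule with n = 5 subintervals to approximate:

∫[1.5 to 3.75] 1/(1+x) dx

f(x) = 1/(1+x)
a = 1.5, b = 3.75, n = 5
h = (b - a)/n = 0.450000

Trapezoidal rule: (h/2)[f(x₀) + 2f(x₁) + 2f(x₂) + ... + f(xₙ)]

x_0 = 1.5000, f(x_0) = 0.400000, coefficient = 1
x_1 = 1.9500, f(x_1) = 0.338983, coefficient = 2
x_2 = 2.4000, f(x_2) = 0.294118, coefficient = 2
x_3 = 2.8500, f(x_3) = 0.259740, coefficient = 2
x_4 = 3.3000, f(x_4) = 0.232558, coefficient = 2
x_5 = 3.7500, f(x_5) = 0.210526, coefficient = 1

I ≈ (0.450000/2) × 2.861325 = 0.643798
Exact value: 0.641854
Error: 0.001944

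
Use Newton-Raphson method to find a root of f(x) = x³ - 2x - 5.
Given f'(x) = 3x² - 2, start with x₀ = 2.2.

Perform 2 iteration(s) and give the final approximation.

f(x) = x³ - 2x - 5
f'(x) = 3x² - 2
x₀ = 2.2

Newton-Raphson formula: x_{n+1} = x_n - f(x_n)/f'(x_n)

Iteration 1:
  f(2.200000) = 1.248000
  f'(2.200000) = 12.520000
  x_1 = 2.200000 - 1.248000/12.520000 = 2.100319
Iteration 2:
  f(2.100319) = 0.064589
  f'(2.100319) = 11.234026
  x_2 = 2.100319 - 0.064589/11.234026 = 2.094570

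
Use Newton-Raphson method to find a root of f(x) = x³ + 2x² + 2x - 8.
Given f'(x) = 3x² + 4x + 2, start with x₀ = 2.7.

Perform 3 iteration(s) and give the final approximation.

f(x) = x³ + 2x² + 2x - 8
f'(x) = 3x² + 4x + 2
x₀ = 2.7

Newton-Raphson formula: x_{n+1} = x_n - f(x_n)/f'(x_n)

Iteration 1:
  f(2.700000) = 31.663000
  f'(2.700000) = 34.670000
  x_1 = 2.700000 - 31.663000/34.670000 = 1.786732
Iteration 2:
  f(1.786732) = 7.662271
  f'(1.786732) = 18.724162
  x_2 = 1.786732 - 7.662271/18.724162 = 1.377514
Iteration 3:
  f(1.377514) = 1.164008
  f'(1.377514) = 13.202687
  x_3 = 1.377514 - 1.164008/13.202687 = 1.289349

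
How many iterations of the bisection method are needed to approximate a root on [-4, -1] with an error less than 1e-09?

We need (b-a)/2^n ≤ 1e-09
(-1 - (-4))/2^n ≤ 1e-09
3/2^n ≤ 1e-09
2^n ≥ 3000000000
n ≥ log₂(3000000000) = 31.48
n ≥ 32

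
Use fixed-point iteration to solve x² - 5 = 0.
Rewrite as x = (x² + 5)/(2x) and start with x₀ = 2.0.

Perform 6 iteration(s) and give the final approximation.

Equation: x² - 5 = 0
Fixed-point form: x = (x² + 5)/(2x)
x₀ = 2.0

x_1 = g(2.000000) = 2.250000
x_2 = g(2.250000) = 2.236111
x_3 = g(2.236111) = 2.236068
x_4 = g(2.236068) = 2.236068
x_5 = g(2.236068) = 2.236068
x_6 = g(2.236068) = 2.236068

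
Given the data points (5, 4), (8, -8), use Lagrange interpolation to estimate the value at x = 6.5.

Lagrange interpolation formula:
P(x) = Σ yᵢ × Lᵢ(x)
where Lᵢ(x) = Π_{j≠i} (x - xⱼ)/(xᵢ - xⱼ)

L_0(6.5) = (6.5 - 8)/(5 - 8) = 0.500000
L_1(6.5) = (6.5 - 5)/(8 - 5) = 0.500000

P(6.5) = 4×L_0(6.5) + (-8)×L_1(6.5)
P(6.5) = -2.000000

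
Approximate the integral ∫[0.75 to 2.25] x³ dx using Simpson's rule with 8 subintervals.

f(x) = x³
a = 0.75, b = 2.25, n = 8
h = (b - a)/n = 0.187500

Simpson's rule: (h/3)[f(x₀) + 4f(x₁) + 2f(x₂) + ... + f(xₙ)]

x_0 = 0.7500, f(x_0) = 0.421875, coefficient = 1
x_1 = 0.9375, f(x_1) = 0.823975, coefficient = 4
x_2 = 1.1250, f(x_2) = 1.423828, coefficient = 2
x_3 = 1.3125, f(x_3) = 2.260986, coefficient = 4
x_4 = 1.5000, f(x_4) = 3.375000, coefficient = 2
x_5 = 1.6875, f(x_5) = 4.805420, coefficient = 4
x_6 = 1.8750, f(x_6) = 6.591797, coefficient = 2
x_7 = 2.0625, f(x_7) = 8.773682, coefficient = 4
x_8 = 2.2500, f(x_8) = 11.390625, coefficient = 1

I ≈ (0.187500/3) × 101.250000 = 6.328125
Exact value: 6.328125
Error: 0.000000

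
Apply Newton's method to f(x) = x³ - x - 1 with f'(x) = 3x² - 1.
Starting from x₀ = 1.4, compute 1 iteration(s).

f(x) = x³ - x - 1
f'(x) = 3x² - 1
x₀ = 1.4

Newton-Raphson formula: x_{n+1} = x_n - f(x_n)/f'(x_n)

Iteration 1:
  f(1.400000) = 0.344000
  f'(1.400000) = 4.880000
  x_1 = 1.400000 - 0.344000/4.880000 = 1.329508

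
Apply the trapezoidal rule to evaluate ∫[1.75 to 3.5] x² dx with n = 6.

f(x) = x²
a = 1.75, b = 3.5, n = 6
h = (b - a)/n = 0.291667

Trapezoidal rule: (h/2)[f(x₀) + 2f(x₁) + 2f(x₂) + ... + f(xₙ)]

x_0 = 1.7500, f(x_0) = 3.062500, coefficient = 1
x_1 = 2.0417, f(x_1) = 4.168403, coefficient = 2
x_2 = 2.3333, f(x_2) = 5.444444, coefficient = 2
x_3 = 2.6250, f(x_3) = 6.890625, coefficient = 2
x_4 = 2.9167, f(x_4) = 8.506944, coefficient = 2
x_5 = 3.2083, f(x_5) = 10.293403, coefficient = 2
x_6 = 3.5000, f(x_6) = 12.250000, coefficient = 1

I ≈ (0.291667/2) × 85.920139 = 12.530020
Exact value: 12.505208
Error: 0.024812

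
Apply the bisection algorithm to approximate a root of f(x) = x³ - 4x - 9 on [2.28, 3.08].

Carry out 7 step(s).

f(x) = x³ - 4x - 9
Initial interval: [2.28, 3.08]

Iteration 1:
  c_1 = (2.280000 + 3.080000)/2 = 2.680000
  f(c_1) = f(2.680000) = -0.471168
  f(a) × f(c) ≥ 0, new interval: [2.680000, 3.080000]
Iteration 2:
  c_2 = (2.680000 + 3.080000)/2 = 2.880000
  f(c_2) = f(2.880000) = 3.367872
  f(a) × f(c) < 0, new interval: [2.680000, 2.880000]
Iteration 3:
  c_3 = (2.680000 + 2.880000)/2 = 2.780000
  f(c_3) = f(2.780000) = 1.364952
  f(a) × f(c) < 0, new interval: [2.680000, 2.780000]
Iteration 4:
  c_4 = (2.680000 + 2.780000)/2 = 2.730000
  f(c_4) = f(2.730000) = 0.426417
  f(a) × f(c) < 0, new interval: [2.680000, 2.730000]
Iteration 5:
  c_5 = (2.680000 + 2.730000)/2 = 2.705000
  f(c_5) = f(2.705000) = -0.027447
  f(a) × f(c) ≥ 0, new interval: [2.705000, 2.730000]
Iteration 6:
  c_6 = (2.705000 + 2.730000)/2 = 2.717500
  f(c_6) = f(2.717500) = 0.198211
  f(a) × f(c) < 0, new interval: [2.705000, 2.717500]
Iteration 7:
  c_7 = (2.705000 + 2.717500)/2 = 2.711250
  f(c_7) = f(2.711250) = 0.085064
  f(a) × f(c) < 0, new interval: [2.705000, 2.711250]

After 7 iteration(s), the approximation is c_7 = 2.711250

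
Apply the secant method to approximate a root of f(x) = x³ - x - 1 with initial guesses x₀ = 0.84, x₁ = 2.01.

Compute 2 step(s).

f(x) = x³ - x - 1
x₀ = 0.84, x₁ = 2.01

Secant formula: x_{n+1} = x_n - f(x_n)(x_n - x_{n-1})/(f(x_n) - f(x_{n-1}))

Iteration 1:
  f(0.840000) = -1.247296
  f(2.010000) = 5.110601
  x_2 = 2.010000 - 5.110601×(2.010000 - 0.840000)/(5.110601 - (-1.247296))
       = 1.069531
Iteration 2:
  f(2.010000) = 5.110601
  f(1.069531) = -0.846097
  x_3 = 1.069531 - (-0.846097)×(1.069531 - 2.010000)/(-0.846097 - 5.110601)
       = 1.203117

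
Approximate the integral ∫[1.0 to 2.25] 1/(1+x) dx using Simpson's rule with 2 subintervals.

f(x) = 1/(1+x)
a = 1.0, b = 2.25, n = 2
h = (b - a)/n = 0.625000

Simpson's rule: (h/3)[f(x₀) + 4f(x₁) + 2f(x₂) + ... + f(xₙ)]

x_0 = 1.0000, f(x_0) = 0.500000, coefficient = 1
x_1 = 1.6250, f(x_1) = 0.380952, coefficient = 4
x_2 = 2.2500, f(x_2) = 0.307692, coefficient = 1

I ≈ (0.625000/3) × 2.331502 = 0.485730
Exact value: 0.485508
Error: 0.000222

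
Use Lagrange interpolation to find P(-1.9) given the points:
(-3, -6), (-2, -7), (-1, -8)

Lagrange interpolation formula:
P(x) = Σ yᵢ × Lᵢ(x)
where Lᵢ(x) = Π_{j≠i} (x - xⱼ)/(xᵢ - xⱼ)

L_0(-1.9) = (-1.9 - (-2))/(-3 - (-2)) × (-1.9 - (-1))/(-3 - (-1)) = -0.045000
L_1(-1.9) = (-1.9 - (-3))/(-2 - (-3)) × (-1.9 - (-1))/(-2 - (-1)) = 0.990000
L_2(-1.9) = (-1.9 - (-3))/(-1 - (-3)) × (-1.9 - (-2))/(-1 - (-2)) = 0.055000

P(-1.9) = (-6)×L_0(-1.9) + (-7)×L_1(-1.9) + (-8)×L_2(-1.9)
P(-1.9) = -7.100000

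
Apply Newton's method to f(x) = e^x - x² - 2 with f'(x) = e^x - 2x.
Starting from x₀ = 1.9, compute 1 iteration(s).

f(x) = e^x - x² - 2
f'(x) = e^x - 2x
x₀ = 1.9

Newton-Raphson formula: x_{n+1} = x_n - f(x_n)/f'(x_n)

Iteration 1:
  f(1.900000) = 1.075894
  f'(1.900000) = 2.885894
  x_1 = 1.900000 - 1.075894/2.885894 = 1.527189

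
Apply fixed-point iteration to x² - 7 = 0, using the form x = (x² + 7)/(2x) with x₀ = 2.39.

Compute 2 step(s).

Equation: x² - 7 = 0
Fixed-point form: x = (x² + 7)/(2x)
x₀ = 2.39

x_1 = g(2.390000) = 2.659435
x_2 = g(2.659435) = 2.645787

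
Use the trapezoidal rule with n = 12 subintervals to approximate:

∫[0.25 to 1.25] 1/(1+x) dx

f(x) = 1/(1+x)
a = 0.25, b = 1.25, n = 12
h = (b - a)/n = 0.083333

Trapezoidal rule: (h/2)[f(x₀) + 2f(x₁) + 2f(x₂) + ... + f(xₙ)]

x_0 = 0.2500, f(x_0) = 0.800000, coefficient = 1
x_1 = 0.3333, f(x_1) = 0.750000, coefficient = 2
x_2 = 0.4167, f(x_2) = 0.705882, coefficient = 2
x_3 = 0.5000, f(x_3) = 0.666667, coefficient = 2
x_4 = 0.5833, f(x_4) = 0.631579, coefficient = 2
x_5 = 0.6667, f(x_5) = 0.600000, coefficient = 2
x_6 = 0.7500, f(x_6) = 0.571429, coefficient = 2
x_7 = 0.8333, f(x_7) = 0.545455, coefficient = 2
x_8 = 0.9167, f(x_8) = 0.521739, coefficient = 2
x_9 = 1.0000, f(x_9) = 0.500000, coefficient = 2
x_10 = 1.0833, f(x_10) = 0.480000, coefficient = 2
x_11 = 1.1667, f(x_11) = 0.461538, coefficient = 2
x_12 = 1.2500, f(x_12) = 0.444444, coefficient = 1

I ≈ (0.083333/2) × 14.113022 = 0.588043
Exact value: 0.587787
Error: 0.000256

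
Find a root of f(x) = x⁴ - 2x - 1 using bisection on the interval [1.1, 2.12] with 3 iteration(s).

f(x) = x⁴ - 2x - 1
Initial interval: [1.1, 2.12]

Iteration 1:
  c_1 = (1.100000 + 2.120000)/2 = 1.610000
  f(c_1) = f(1.610000) = 2.498982
  f(a) × f(c) < 0, new interval: [1.100000, 1.610000]
Iteration 2:
  c_2 = (1.100000 + 1.610000)/2 = 1.355000
  f(c_2) = f(1.355000) = -0.339012
  f(a) × f(c) ≥ 0, new interval: [1.355000, 1.610000]
Iteration 3:
  c_3 = (1.355000 + 1.610000)/2 = 1.482500
  f(c_3) = f(1.482500) = 0.865352
  f(a) × f(c) < 0, new interval: [1.355000, 1.482500]

After 3 iteration(s), the approximation is c_3 = 1.482500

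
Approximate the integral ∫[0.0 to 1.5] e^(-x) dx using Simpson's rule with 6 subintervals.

f(x) = e^(-x)
a = 0.0, b = 1.5, n = 6
h = (b - a)/n = 0.250000

Simpson's rule: (h/3)[f(x₀) + 4f(x₁) + 2f(x₂) + ... + f(xₙ)]

x_0 = 0.0000, f(x_0) = 1.000000, coefficient = 1
x_1 = 0.2500, f(x_1) = 0.778801, coefficient = 4
x_2 = 0.5000, f(x_2) = 0.606531, coefficient = 2
x_3 = 0.7500, f(x_3) = 0.472367, coefficient = 4
x_4 = 1.0000, f(x_4) = 0.367879, coefficient = 2
x_5 = 1.2500, f(x_5) = 0.286505, coefficient = 4
x_6 = 1.5000, f(x_6) = 0.223130, coefficient = 1

I ≈ (0.250000/3) × 9.322639 = 0.776887
Exact value: 0.776870
Error: 0.000017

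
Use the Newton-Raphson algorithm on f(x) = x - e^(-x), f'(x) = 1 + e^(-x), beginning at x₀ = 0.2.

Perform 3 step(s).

f(x) = x - e^(-x)
f'(x) = 1 + e^(-x)
x₀ = 0.2

Newton-Raphson formula: x_{n+1} = x_n - f(x_n)/f'(x_n)

Iteration 1:
  f(0.200000) = -0.618731
  f'(0.200000) = 1.818731
  x_1 = 0.200000 - (-0.618731)/1.818731 = 0.540199
Iteration 2:
  f(0.540199) = -0.042433
  f'(0.540199) = 1.582632
  x_2 = 0.540199 - (-0.042433)/1.582632 = 0.567011
Iteration 3:
  f(0.567011) = -0.000208
  f'(0.567011) = 1.567218
  x_3 = 0.567011 - (-0.000208)/1.567218 = 0.567143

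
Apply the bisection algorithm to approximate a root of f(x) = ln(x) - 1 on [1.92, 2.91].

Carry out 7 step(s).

f(x) = ln(x) - 1
Initial interval: [1.92, 2.91]

Iteration 1:
  c_1 = (1.920000 + 2.910000)/2 = 2.415000
  f(c_1) = f(2.415000) = -0.118301
  f(a) × f(c) ≥ 0, new interval: [2.415000, 2.910000]
Iteration 2:
  c_2 = (2.415000 + 2.910000)/2 = 2.662500
  f(c_2) = f(2.662500) = -0.020734
  f(a) × f(c) ≥ 0, new interval: [2.662500, 2.910000]
Iteration 3:
  c_3 = (2.662500 + 2.910000)/2 = 2.786250
  f(c_3) = f(2.786250) = 0.024697
  f(a) × f(c) < 0, new interval: [2.662500, 2.786250]
Iteration 4:
  c_4 = (2.662500 + 2.786250)/2 = 2.724375
  f(c_4) = f(2.724375) = 0.002239
  f(a) × f(c) < 0, new interval: [2.662500, 2.724375]
Iteration 5:
  c_5 = (2.662500 + 2.724375)/2 = 2.693437
  f(c_5) = f(2.693437) = -0.009182
  f(a) × f(c) ≥ 0, new interval: [2.693437, 2.724375]
Iteration 6:
  c_6 = (2.693437 + 2.724375)/2 = 2.708906
  f(c_6) = f(2.708906) = -0.003455
  f(a) × f(c) ≥ 0, new interval: [2.708906, 2.724375]
Iteration 7:
  c_7 = (2.708906 + 2.724375)/2 = 2.716641
  f(c_7) = f(2.716641) = -0.000604
  f(a) × f(c) ≥ 0, new interval: [2.716641, 2.724375]

After 7 iteration(s), the approximation is c_7 = 2.716641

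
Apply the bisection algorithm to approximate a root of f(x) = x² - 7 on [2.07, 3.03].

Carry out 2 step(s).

f(x) = x² - 7
Initial interval: [2.07, 3.03]

Iteration 1:
  c_1 = (2.070000 + 3.030000)/2 = 2.550000
  f(c_1) = f(2.550000) = -0.497500
  f(a) × f(c) ≥ 0, new interval: [2.550000, 3.030000]
Iteration 2:
  c_2 = (2.550000 + 3.030000)/2 = 2.790000
  f(c_2) = f(2.790000) = 0.784100
  f(a) × f(c) < 0, new interval: [2.550000, 2.790000]

After 2 iteration(s), the approximation is c_2 = 2.790000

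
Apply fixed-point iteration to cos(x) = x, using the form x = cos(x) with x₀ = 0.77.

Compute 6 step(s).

Equation: cos(x) = x
Fixed-point form: x = cos(x)
x₀ = 0.77

x_1 = g(0.770000) = 0.717911
x_2 = g(0.717911) = 0.753182
x_3 = g(0.753182) = 0.729516
x_4 = g(0.729516) = 0.745497
x_5 = g(0.745497) = 0.734751
x_6 = g(0.734751) = 0.741998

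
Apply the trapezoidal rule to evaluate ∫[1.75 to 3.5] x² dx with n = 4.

f(x) = x²
a = 1.75, b = 3.5, n = 4
h = (b - a)/n = 0.437500

Trapezoidal rule: (h/2)[f(x₀) + 2f(x₁) + 2f(x₂) + ... + f(xₙ)]

x_0 = 1.7500, f(x_0) = 3.062500, coefficient = 1
x_1 = 2.1875, f(x_1) = 4.785156, coefficient = 2
x_2 = 2.6250, f(x_2) = 6.890625, coefficient = 2
x_3 = 3.0625, f(x_3) = 9.378906, coefficient = 2
x_4 = 3.5000, f(x_4) = 12.250000, coefficient = 1

I ≈ (0.437500/2) × 57.421875 = 12.561035
Exact value: 12.505208
Error: 0.055827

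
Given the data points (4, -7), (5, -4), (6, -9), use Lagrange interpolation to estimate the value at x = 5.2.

Lagrange interpolation formula:
P(x) = Σ yᵢ × Lᵢ(x)
where Lᵢ(x) = Π_{j≠i} (x - xⱼ)/(xᵢ - xⱼ)

L_0(5.2) = (5.2 - 5)/(4 - 5) × (5.2 - 6)/(4 - 6) = -0.080000
L_1(5.2) = (5.2 - 4)/(5 - 4) × (5.2 - 6)/(5 - 6) = 0.960000
L_2(5.2) = (5.2 - 4)/(6 - 4) × (5.2 - 5)/(6 - 5) = 0.120000

P(5.2) = (-7)×L_0(5.2) + (-4)×L_1(5.2) + (-9)×L_2(5.2)
P(5.2) = -4.360000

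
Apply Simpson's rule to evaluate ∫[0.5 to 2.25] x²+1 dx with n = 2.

f(x) = x²+1
a = 0.5, b = 2.25, n = 2
h = (b - a)/n = 0.875000

Simpson's rule: (h/3)[f(x₀) + 4f(x₁) + 2f(x₂) + ... + f(xₙ)]

x_0 = 0.5000, f(x_0) = 1.250000, coefficient = 1
x_1 = 1.3750, f(x_1) = 2.890625, coefficient = 4
x_2 = 2.2500, f(x_2) = 6.062500, coefficient = 1

I ≈ (0.875000/3) × 18.875000 = 5.505208
Exact value: 5.505208
Error: 0.000000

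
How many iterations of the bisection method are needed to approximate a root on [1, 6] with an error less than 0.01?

We need (b-a)/2^n ≤ 0.01
(6 - 1)/2^n ≤ 0.01
5/2^n ≤ 0.01
2^n ≥ 500
n ≥ log₂(500) = 8.97
n ≥ 9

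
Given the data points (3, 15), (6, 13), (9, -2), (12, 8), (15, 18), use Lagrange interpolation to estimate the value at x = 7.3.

Lagrange interpolation formula:
P(x) = Σ yᵢ × Lᵢ(x)
where Lᵢ(x) = Π_{j≠i} (x - xⱼ)/(xᵢ - xⱼ)

L_0(7.3) = (7.3 - 6)/(3 - 6) × (7.3 - 9)/(3 - 9) × (7.3 - 12)/(3 - 12) × (7.3 - 15)/(3 - 15) = -0.041142
L_1(7.3) = (7.3 - 3)/(6 - 3) × (7.3 - 9)/(6 - 9) × (7.3 - 12)/(6 - 12) × (7.3 - 15)/(6 - 15) = 0.544339
L_2(7.3) = (7.3 - 3)/(9 - 3) × (7.3 - 6)/(9 - 6) × (7.3 - 12)/(9 - 12) × (7.3 - 15)/(9 - 15) = 0.624389
L_3(7.3) = (7.3 - 3)/(12 - 3) × (7.3 - 6)/(12 - 6) × (7.3 - 9)/(12 - 9) × (7.3 - 15)/(12 - 15) = -0.150562
L_4(7.3) = (7.3 - 3)/(15 - 3) × (7.3 - 6)/(15 - 6) × (7.3 - 9)/(15 - 9) × (7.3 - 12)/(15 - 12) = 0.022975

P(7.3) = 15×L_0(7.3) + 13×L_1(7.3) + (-2)×L_2(7.3) + 8×L_3(7.3) + 18×L_4(7.3)
P(7.3) = 4.419565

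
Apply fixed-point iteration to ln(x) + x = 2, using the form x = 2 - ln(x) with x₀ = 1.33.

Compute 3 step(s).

Equation: ln(x) + x = 2
Fixed-point form: x = 2 - ln(x)
x₀ = 1.33

x_1 = g(1.330000) = 1.714821
x_2 = g(1.714821) = 1.460691
x_3 = g(1.460691) = 1.621090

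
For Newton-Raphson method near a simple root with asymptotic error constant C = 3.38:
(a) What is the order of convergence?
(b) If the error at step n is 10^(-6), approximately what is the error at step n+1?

(a) Newton-Raphson has quadratic (order 2) convergence near simple roots.
    This means |e_{n+1}| ≈ C|e_n|².

(b) With |e_n| = 10^(-6) and C = 3.38:
    |e_{n+1}| ≈ 3.38 × (10^(-6))² = 3.38 × 10^(-12)

(a) 2 (quadratic); (b) |e_{n+1}| ≈ 3.380e-12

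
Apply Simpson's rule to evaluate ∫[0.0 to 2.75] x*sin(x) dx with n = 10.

f(x) = x*sin(x)
a = 0.0, b = 2.75, n = 10
h = (b - a)/n = 0.275000

Simpson's rule: (h/3)[f(x₀) + 4f(x₁) + 2f(x₂) + ... + f(xₙ)]

x_0 = 0.0000, f(x_0) = 0.000000, coefficient = 1
x_1 = 0.2750, f(x_1) = 0.074675, coefficient = 4
x_2 = 0.5500, f(x_2) = 0.287478, coefficient = 2
x_3 = 0.8250, f(x_3) = 0.606002, coefficient = 4
x_4 = 1.1000, f(x_4) = 0.980328, coefficient = 2
x_5 = 1.3750, f(x_5) = 1.348728, coefficient = 4
x_6 = 1.6500, f(x_6) = 1.644827, coefficient = 2
x_7 = 1.9250, f(x_7) = 1.805502, coefficient = 4
x_8 = 2.2000, f(x_8) = 1.778692, coefficient = 2
x_9 = 2.4750, f(x_9) = 1.530321, coefficient = 4
x_10 = 2.7500, f(x_10) = 1.049568, coefficient = 1

I ≈ (0.275000/3) × 31.893132 = 2.923537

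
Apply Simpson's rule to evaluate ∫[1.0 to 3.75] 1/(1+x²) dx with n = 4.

f(x) = 1/(1+x²)
a = 1.0, b = 3.75, n = 4
h = (b - a)/n = 0.687500

Simpson's rule: (h/3)[f(x₀) + 4f(x₁) + 2f(x₂) + ... + f(xₙ)]

x_0 = 1.0000, f(x_0) = 0.500000, coefficient = 1
x_1 = 1.6875, f(x_1) = 0.259898, coefficient = 4
x_2 = 2.3750, f(x_2) = 0.150588, coefficient = 2
x_3 = 3.0625, f(x_3) = 0.096349, coefficient = 4
x_4 = 3.7500, f(x_4) = 0.066390, coefficient = 1

I ≈ (0.687500/3) × 2.292557 = 0.525378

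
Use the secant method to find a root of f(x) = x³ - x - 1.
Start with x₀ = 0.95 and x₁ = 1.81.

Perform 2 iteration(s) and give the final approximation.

f(x) = x³ - x - 1
x₀ = 0.95, x₁ = 1.81

Secant formula: x_{n+1} = x_n - f(x_n)(x_n - x_{n-1})/(f(x_n) - f(x_{n-1}))

Iteration 1:
  f(0.950000) = -1.092625
  f(1.810000) = 3.119741
  x_2 = 1.810000 - 3.119741×(1.810000 - 0.950000)/(3.119741 - (-1.092625))
       = 1.173071
Iteration 2:
  f(1.810000) = 3.119741
  f(1.173071) = -0.558813
  x_3 = 1.173071 - (-0.558813)×(1.173071 - 1.810000)/(-0.558813 - 3.119741)
       = 1.269828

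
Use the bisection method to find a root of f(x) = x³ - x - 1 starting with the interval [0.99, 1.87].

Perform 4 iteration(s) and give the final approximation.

f(x) = x³ - x - 1
Initial interval: [0.99, 1.87]

Iteration 1:
  c_1 = (0.990000 + 1.870000)/2 = 1.430000
  f(c_1) = f(1.430000) = 0.494207
  f(a) × f(c) < 0, new interval: [0.990000, 1.430000]
Iteration 2:
  c_2 = (0.990000 + 1.430000)/2 = 1.210000
  f(c_2) = f(1.210000) = -0.438439
  f(a) × f(c) ≥ 0, new interval: [1.210000, 1.430000]
Iteration 3:
  c_3 = (1.210000 + 1.430000)/2 = 1.320000
  f(c_3) = f(1.320000) = -0.020032
  f(a) × f(c) ≥ 0, new interval: [1.320000, 1.430000]
Iteration 4:
  c_4 = (1.320000 + 1.430000)/2 = 1.375000
  f(c_4) = f(1.375000) = 0.224609
  f(a) × f(c) < 0, new interval: [1.320000, 1.375000]

After 4 iteration(s), the approximation is c_4 = 1.375000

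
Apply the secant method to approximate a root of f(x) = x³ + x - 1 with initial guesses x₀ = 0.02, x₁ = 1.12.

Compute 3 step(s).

f(x) = x³ + x - 1
x₀ = 0.02, x₁ = 1.12

Secant formula: x_{n+1} = x_n - f(x_n)(x_n - x_{n-1})/(f(x_n) - f(x_{n-1}))

Iteration 1:
  f(0.020000) = -0.979992
  f(1.120000) = 1.524928
  x_2 = 1.120000 - 1.524928×(1.120000 - 0.020000)/(1.524928 - (-0.979992))
       = 0.450350
Iteration 2:
  f(1.120000) = 1.524928
  f(0.450350) = -0.458313
  x_3 = 0.450350 - (-0.458313)×(0.450350 - 1.120000)/(-0.458313 - 1.524928)
       = 0.605101
Iteration 3:
  f(0.450350) = -0.458313
  f(0.605101) = -0.173343
  x_4 = 0.605101 - (-0.173343)×(0.605101 - 0.450350)/(-0.173343 - (-0.458313))
       = 0.699234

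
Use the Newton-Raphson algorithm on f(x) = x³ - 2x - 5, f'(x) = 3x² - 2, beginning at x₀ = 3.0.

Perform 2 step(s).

f(x) = x³ - 2x - 5
f'(x) = 3x² - 2
x₀ = 3.0

Newton-Raphson formula: x_{n+1} = x_n - f(x_n)/f'(x_n)

Iteration 1:
  f(3.000000) = 16.000000
  f'(3.000000) = 25.000000
  x_1 = 3.000000 - 16.000000/25.000000 = 2.360000
Iteration 2:
  f(2.360000) = 3.424256
  f'(2.360000) = 14.708800
  x_2 = 2.360000 - 3.424256/14.708800 = 2.127197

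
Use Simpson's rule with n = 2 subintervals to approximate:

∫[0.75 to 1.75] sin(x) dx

f(x) = sin(x)
a = 0.75, b = 1.75, n = 2
h = (b - a)/n = 0.500000

Simpson's rule: (h/3)[f(x₀) + 4f(x₁) + 2f(x₂) + ... + f(xₙ)]

x_0 = 0.7500, f(x_0) = 0.681639, coefficient = 1
x_1 = 1.2500, f(x_1) = 0.948985, coefficient = 4
x_2 = 1.7500, f(x_2) = 0.983986, coefficient = 1

I ≈ (0.500000/3) × 5.461563 = 0.910261
Exact value: 0.909935
Error: 0.000326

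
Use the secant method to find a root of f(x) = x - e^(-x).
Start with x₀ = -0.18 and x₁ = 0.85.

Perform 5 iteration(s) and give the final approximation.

f(x) = x - e^(-x)
x₀ = -0.18, x₁ = 0.85

Secant formula: x_{n+1} = x_n - f(x_n)(x_n - x_{n-1})/(f(x_n) - f(x_{n-1}))

Iteration 1:
  f(-0.180000) = -1.377217
  f(0.850000) = 0.422585
  x_2 = 0.850000 - 0.422585×(0.850000 - (-0.180000))/(0.422585 - (-1.377217))
       = 0.608161
Iteration 2:
  f(0.850000) = 0.422585
  f(0.608161) = 0.063810
  x_3 = 0.608161 - 0.063810×(0.608161 - 0.850000)/(0.063810 - 0.422585)
       = 0.565149
Iteration 3:
  f(0.608161) = 0.063810
  f(0.565149) = -0.003127
  x_4 = 0.565149 - (-0.003127)×(0.565149 - 0.608161)/(-0.003127 - 0.063810)
       = 0.567158
Iteration 4:
  f(0.565149) = -0.003127
  f(0.567158) = 0.000023
  x_5 = 0.567158 - 0.000023×(0.567158 - 0.565149)/(0.000023 - (-0.003127))
       = 0.567143
Iteration 5:
  f(0.567158) = 0.000023
  f(0.567143) = 0.000000
  x_6 = 0.567143 - 0.000000×(0.567143 - 0.567158)/(0.000000 - 0.000023)
       = 0.567143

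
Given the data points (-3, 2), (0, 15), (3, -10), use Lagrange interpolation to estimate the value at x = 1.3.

Lagrange interpolation formula:
P(x) = Σ yᵢ × Lᵢ(x)
where Lᵢ(x) = Π_{j≠i} (x - xⱼ)/(xᵢ - xⱼ)

L_0(1.3) = (1.3 - 0)/(-3 - 0) × (1.3 - 3)/(-3 - 3) = -0.122778
L_1(1.3) = (1.3 - (-3))/(0 - (-3)) × (1.3 - 3)/(0 - 3) = 0.812222
L_2(1.3) = (1.3 - (-3))/(3 - (-3)) × (1.3 - 0)/(3 - 0) = 0.310556

P(1.3) = 2×L_0(1.3) + 15×L_1(1.3) + (-10)×L_2(1.3)
P(1.3) = 8.832222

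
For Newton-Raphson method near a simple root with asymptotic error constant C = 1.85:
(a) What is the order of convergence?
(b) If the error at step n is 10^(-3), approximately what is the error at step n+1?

(a) Newton-Raphson has quadratic (order 2) convergence near simple roots.
    This means |e_{n+1}| ≈ C|e_n|².

(b) With |e_n| = 10^(-3) and C = 1.85:
    |e_{n+1}| ≈ 1.85 × (10^(-3))² = 1.85 × 10^(-6)

(a) 2 (quadratic); (b) |e_{n+1}| ≈ 1.850e-06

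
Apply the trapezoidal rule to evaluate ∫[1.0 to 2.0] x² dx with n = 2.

f(x) = x²
a = 1.0, b = 2.0, n = 2
h = (b - a)/n = 0.500000

Trapezoidal rule: (h/2)[f(x₀) + 2f(x₁) + 2f(x₂) + ... + f(xₙ)]

x_0 = 1.0000, f(x_0) = 1.000000, coefficient = 1
x_1 = 1.5000, f(x_1) = 2.250000, coefficient = 2
x_2 = 2.0000, f(x_2) = 4.000000, coefficient = 1

I ≈ (0.500000/2) × 9.500000 = 2.375000
Exact value: 2.333333
Error: 0.041667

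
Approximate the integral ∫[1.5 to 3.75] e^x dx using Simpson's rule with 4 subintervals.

f(x) = e^x
a = 1.5, b = 3.75, n = 4
h = (b - a)/n = 0.562500

Simpson's rule: (h/3)[f(x₀) + 4f(x₁) + 2f(x₂) + ... + f(xₙ)]

x_0 = 1.5000, f(x_0) = 4.481689, coefficient = 1
x_1 = 2.0625, f(x_1) = 7.865609, coefficient = 4
x_2 = 2.6250, f(x_2) = 13.804574, coefficient = 2
x_3 = 3.1875, f(x_3) = 24.227782, coefficient = 4
x_4 = 3.7500, f(x_4) = 42.521082, coefficient = 1

I ≈ (0.562500/3) × 202.985485 = 38.059779
Exact value: 38.039393
Error: 0.020386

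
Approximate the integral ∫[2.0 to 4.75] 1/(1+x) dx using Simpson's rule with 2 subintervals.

f(x) = 1/(1+x)
a = 2.0, b = 4.75, n = 2
h = (b - a)/n = 1.375000

Simpson's rule: (h/3)[f(x₀) + 4f(x₁) + 2f(x₂) + ... + f(xₙ)]

x_0 = 2.0000, f(x_0) = 0.333333, coefficient = 1
x_1 = 3.3750, f(x_1) = 0.228571, coefficient = 4
x_2 = 4.7500, f(x_2) = 0.173913, coefficient = 1

I ≈ (1.375000/3) × 1.421532 = 0.651536
Exact value: 0.650588
Error: 0.000948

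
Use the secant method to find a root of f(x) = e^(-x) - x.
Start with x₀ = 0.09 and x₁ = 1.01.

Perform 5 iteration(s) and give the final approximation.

f(x) = e^(-x) - x
x₀ = 0.09, x₁ = 1.01

Secant formula: x_{n+1} = x_n - f(x_n)(x_n - x_{n-1})/(f(x_n) - f(x_{n-1}))

Iteration 1:
  f(0.090000) = 0.823931
  f(1.010000) = -0.645781
  x_2 = 1.010000 - (-0.645781)×(1.010000 - 0.090000)/(-0.645781 - 0.823931)
       = 0.605759
Iteration 2:
  f(1.010000) = -0.645781
  f(0.605759) = -0.060098
  x_3 = 0.605759 - (-0.060098)×(0.605759 - 1.010000)/(-0.060098 - (-0.645781))
       = 0.564278
Iteration 3:
  f(0.605759) = -0.060098
  f(0.564278) = 0.004492
  x_4 = 0.564278 - 0.004492×(0.564278 - 0.605759)/(0.004492 - (-0.060098))
       = 0.567163
Iteration 4:
  f(0.564278) = 0.004492
  f(0.567163) = -0.000031
  x_5 = 0.567163 - (-0.000031)×(0.567163 - 0.564278)/(-0.000031 - 0.004492)
       = 0.567143
Iteration 5:
  f(0.567163) = -0.000031
  f(0.567143) = 0.000000
  x_6 = 0.567143 - 0.000000×(0.567143 - 0.567163)/(0.000000 - (-0.000031))
       = 0.567143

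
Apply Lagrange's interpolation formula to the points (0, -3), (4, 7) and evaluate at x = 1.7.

Lagrange interpolation formula:
P(x) = Σ yᵢ × Lᵢ(x)
where Lᵢ(x) = Π_{j≠i} (x - xⱼ)/(xᵢ - xⱼ)

L_0(1.7) = (1.7 - 4)/(0 - 4) = 0.575000
L_1(1.7) = (1.7 - 0)/(4 - 0) = 0.425000

P(1.7) = (-3)×L_0(1.7) + 7×L_1(1.7)
P(1.7) = 1.250000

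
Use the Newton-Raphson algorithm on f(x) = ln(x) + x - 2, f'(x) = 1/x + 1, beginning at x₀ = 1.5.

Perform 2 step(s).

f(x) = ln(x) + x - 2
f'(x) = 1/x + 1
x₀ = 1.5

Newton-Raphson formula: x_{n+1} = x_n - f(x_n)/f'(x_n)

Iteration 1:
  f(1.500000) = -0.094535
  f'(1.500000) = 1.666667
  x_1 = 1.500000 - (-0.094535)/1.666667 = 1.556721
Iteration 2:
  f(1.556721) = -0.000697
  f'(1.556721) = 1.642376
  x_2 = 1.556721 - (-0.000697)/1.642376 = 1.557146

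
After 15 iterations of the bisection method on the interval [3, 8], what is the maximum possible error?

Bisection error bound: |error| ≤ (b-a)/2^n
|error| ≤ (8 - 3)/2^15 = 5/2^15
|error| ≤ 0.0001525879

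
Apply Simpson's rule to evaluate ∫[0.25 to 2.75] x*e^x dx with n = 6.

f(x) = x*e^x
a = 0.25, b = 2.75, n = 6
h = (b - a)/n = 0.416667

Simpson's rule: (h/3)[f(x₀) + 4f(x₁) + 2f(x₂) + ... + f(xₙ)]

x_0 = 0.2500, f(x_0) = 0.321006, coefficient = 1
x_1 = 0.6667, f(x_1) = 1.298489, coefficient = 4
x_2 = 1.0833, f(x_2) = 3.200721, coefficient = 2
x_3 = 1.5000, f(x_3) = 6.722534, coefficient = 4
x_4 = 1.9167, f(x_4) = 13.029998, coefficient = 2
x_5 = 2.3333, f(x_5) = 24.061937, coefficient = 4
x_6 = 2.7500, f(x_6) = 43.017238, coefficient = 1

I ≈ (0.416667/3) × 204.131519 = 28.351600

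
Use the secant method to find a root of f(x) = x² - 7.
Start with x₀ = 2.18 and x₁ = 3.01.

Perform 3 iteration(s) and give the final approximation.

f(x) = x² - 7
x₀ = 2.18, x₁ = 3.01

Secant formula: x_{n+1} = x_n - f(x_n)(x_n - x_{n-1})/(f(x_n) - f(x_{n-1}))

Iteration 1:
  f(2.180000) = -2.247600
  f(3.010000) = 2.060100
  x_2 = 3.010000 - 2.060100×(3.010000 - 2.180000)/(2.060100 - (-2.247600))
       = 2.613064
Iteration 2:
  f(3.010000) = 2.060100
  f(2.613064) = -0.171899
  x_3 = 2.613064 - (-0.171899)×(2.613064 - 3.010000)/(-0.171899 - 2.060100)
       = 2.643634
Iteration 3:
  f(2.613064) = -0.171899
  f(2.643634) = -0.011200
  x_4 = 2.643634 - (-0.011200)×(2.643634 - 2.613064)/(-0.011200 - (-0.171899))
       = 2.645764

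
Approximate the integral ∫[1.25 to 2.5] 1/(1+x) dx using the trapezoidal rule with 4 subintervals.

f(x) = 1/(1+x)
a = 1.25, b = 2.5, n = 4
h = (b - a)/n = 0.312500

Trapezoidal rule: (h/2)[f(x₀) + 2f(x₁) + 2f(x₂) + ... + f(xₙ)]

x_0 = 1.2500, f(x_0) = 0.444444, coefficient = 1
x_1 = 1.5625, f(x_1) = 0.390244, coefficient = 2
x_2 = 1.8750, f(x_2) = 0.347826, coefficient = 2
x_3 = 2.1875, f(x_3) = 0.313725, coefficient = 2
x_4 = 2.5000, f(x_4) = 0.285714, coefficient = 1

I ≈ (0.312500/2) × 2.833750 = 0.442773
Exact value: 0.441833
Error: 0.000941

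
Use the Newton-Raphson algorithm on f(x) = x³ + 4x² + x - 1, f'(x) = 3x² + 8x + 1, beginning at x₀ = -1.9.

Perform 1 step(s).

f(x) = x³ + 4x² + x - 1
f'(x) = 3x² + 8x + 1
x₀ = -1.9

Newton-Raphson formula: x_{n+1} = x_n - f(x_n)/f'(x_n)

Iteration 1:
  f(-1.900000) = 4.681000
  f'(-1.900000) = -3.370000
  x_1 = -1.900000 - 4.681000/(-3.370000) = -0.510979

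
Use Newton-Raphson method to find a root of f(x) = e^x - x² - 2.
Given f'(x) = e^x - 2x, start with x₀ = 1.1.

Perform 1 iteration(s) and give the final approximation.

f(x) = e^x - x² - 2
f'(x) = e^x - 2x
x₀ = 1.1

Newton-Raphson formula: x_{n+1} = x_n - f(x_n)/f'(x_n)

Iteration 1:
  f(1.100000) = -0.205834
  f'(1.100000) = 0.804166
  x_1 = 1.100000 - (-0.205834)/0.804166 = 1.355960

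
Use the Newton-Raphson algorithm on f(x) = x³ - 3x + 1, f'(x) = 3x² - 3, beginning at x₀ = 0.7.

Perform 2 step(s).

f(x) = x³ - 3x + 1
f'(x) = 3x² - 3
x₀ = 0.7

Newton-Raphson formula: x_{n+1} = x_n - f(x_n)/f'(x_n)

Iteration 1:
  f(0.700000) = -0.757000
  f'(0.700000) = -1.530000
  x_1 = 0.700000 - (-0.757000)/(-1.530000) = 0.205229
Iteration 2:
  f(0.205229) = 0.392958
  f'(0.205229) = -2.873643
  x_2 = 0.205229 - 0.392958/(-2.873643) = 0.341974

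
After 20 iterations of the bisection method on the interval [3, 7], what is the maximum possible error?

Bisection error bound: |error| ≤ (b-a)/2^n
|error| ≤ (7 - 3)/2^20 = 4/2^20
|error| ≤ 0.0000038147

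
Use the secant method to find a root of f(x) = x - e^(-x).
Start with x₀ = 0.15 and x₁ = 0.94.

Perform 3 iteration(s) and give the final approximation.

f(x) = x - e^(-x)
x₀ = 0.15, x₁ = 0.94

Secant formula: x_{n+1} = x_n - f(x_n)(x_n - x_{n-1})/(f(x_n) - f(x_{n-1}))

Iteration 1:
  f(0.150000) = -0.710708
  f(0.940000) = 0.549372
  x_2 = 0.940000 - 0.549372×(0.940000 - 0.150000)/(0.549372 - (-0.710708))
       = 0.595574
Iteration 2:
  f(0.940000) = 0.549372
  f(0.595574) = 0.044328
  x_3 = 0.595574 - 0.044328×(0.595574 - 0.940000)/(0.044328 - 0.549372)
       = 0.565344
Iteration 3:
  f(0.595574) = 0.044328
  f(0.565344) = -0.002821
  x_4 = 0.565344 - (-0.002821)×(0.565344 - 0.595574)/(-0.002821 - 0.044328)
       = 0.567153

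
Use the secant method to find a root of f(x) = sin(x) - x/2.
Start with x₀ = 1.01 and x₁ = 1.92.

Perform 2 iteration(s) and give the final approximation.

f(x) = sin(x) - x/2
x₀ = 1.01, x₁ = 1.92

Secant formula: x_{n+1} = x_n - f(x_n)(x_n - x_{n-1})/(f(x_n) - f(x_{n-1}))

Iteration 1:
  f(1.010000) = 0.341832
  f(1.920000) = -0.020355
  x_2 = 1.920000 - (-0.020355)×(1.920000 - 1.010000)/(-0.020355 - 0.341832)
       = 1.868859
Iteration 2:
  f(1.920000) = -0.020355
  f(1.868859) = 0.021478
  x_3 = 1.868859 - 0.021478×(1.868859 - 1.920000)/(0.021478 - (-0.020355))
       = 1.895116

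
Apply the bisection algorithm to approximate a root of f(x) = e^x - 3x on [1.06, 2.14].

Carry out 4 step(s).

f(x) = e^x - 3x
Initial interval: [1.06, 2.14]

Iteration 1:
  c_1 = (1.060000 + 2.140000)/2 = 1.600000
  f(c_1) = f(1.600000) = 0.153032
  f(a) × f(c) < 0, new interval: [1.060000, 1.600000]
Iteration 2:
  c_2 = (1.060000 + 1.600000)/2 = 1.330000
  f(c_2) = f(1.330000) = -0.208957
  f(a) × f(c) ≥ 0, new interval: [1.330000, 1.600000]
Iteration 3:
  c_3 = (1.330000 + 1.600000)/2 = 1.465000
  f(c_3) = f(1.465000) = -0.067457
  f(a) × f(c) ≥ 0, new interval: [1.465000, 1.600000]
Iteration 4:
  c_4 = (1.465000 + 1.600000)/2 = 1.532500
  f(c_4) = f(1.532500) = 0.032237
  f(a) × f(c) < 0, new interval: [1.465000, 1.532500]

After 4 iteration(s), the approximation is c_4 = 1.532500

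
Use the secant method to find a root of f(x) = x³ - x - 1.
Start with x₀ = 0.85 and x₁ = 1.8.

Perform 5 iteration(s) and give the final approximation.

f(x) = x³ - x - 1
x₀ = 0.85, x₁ = 1.8

Secant formula: x_{n+1} = x_n - f(x_n)(x_n - x_{n-1})/(f(x_n) - f(x_{n-1}))

Iteration 1:
  f(0.850000) = -1.235875
  f(1.800000) = 3.032000
  x_2 = 1.800000 - 3.032000×(1.800000 - 0.850000)/(3.032000 - (-1.235875))
       = 1.125097
Iteration 2:
  f(1.800000) = 3.032000
  f(1.125097) = -0.700899
  x_3 = 1.125097 - (-0.700899)×(1.125097 - 1.800000)/(-0.700899 - 3.032000)
       = 1.251819
Iteration 3:
  f(1.125097) = -0.700899
  f(1.251819) = -0.290155
  x_4 = 1.251819 - (-0.290155)×(1.251819 - 1.125097)/(-0.290155 - (-0.700899))
       = 1.341337
Iteration 4:
  f(1.251819) = -0.290155
  f(1.341337) = 0.071975
  x_5 = 1.341337 - 0.071975×(1.341337 - 1.251819)/(0.071975 - (-0.290155))
       = 1.323545
Iteration 5:
  f(1.341337) = 0.071975
  f(1.323545) = -0.004998
  x_6 = 1.323545 - (-0.004998)×(1.323545 - 1.341337)/(-0.004998 - 0.071975)
       = 1.324700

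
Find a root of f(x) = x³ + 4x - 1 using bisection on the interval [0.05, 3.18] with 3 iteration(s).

f(x) = x³ + 4x - 1
Initial interval: [0.05, 3.18]

Iteration 1:
  c_1 = (0.050000 + 3.180000)/2 = 1.615000
  f(c_1) = f(1.615000) = 9.672283
  f(a) × f(c) < 0, new interval: [0.050000, 1.615000]
Iteration 2:
  c_2 = (0.050000 + 1.615000)/2 = 0.832500
  f(c_2) = f(0.832500) = 2.906969
  f(a) × f(c) < 0, new interval: [0.050000, 0.832500]
Iteration 3:
  c_3 = (0.050000 + 0.832500)/2 = 0.441250
  f(c_3) = f(0.441250) = 0.850912
  f(a) × f(c) < 0, new interval: [0.050000, 0.441250]

After 3 iteration(s), the approximation is c_3 = 0.441250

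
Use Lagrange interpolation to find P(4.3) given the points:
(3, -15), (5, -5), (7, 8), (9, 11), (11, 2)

Lagrange interpolation formula:
P(x) = Σ yᵢ × Lᵢ(x)
where Lᵢ(x) = Π_{j≠i} (x - xⱼ)/(xᵢ - xⱼ)

L_0(4.3) = (4.3 - 5)/(3 - 5) × (4.3 - 7)/(3 - 7) × (4.3 - 9)/(3 - 9) × (4.3 - 11)/(3 - 11) = 0.154990
L_1(4.3) = (4.3 - 3)/(5 - 3) × (4.3 - 7)/(5 - 7) × (4.3 - 9)/(5 - 9) × (4.3 - 11)/(5 - 11) = 1.151353
L_2(4.3) = (4.3 - 3)/(7 - 3) × (4.3 - 5)/(7 - 5) × (4.3 - 9)/(7 - 9) × (4.3 - 11)/(7 - 11) = -0.447748
L_3(4.3) = (4.3 - 3)/(9 - 3) × (4.3 - 5)/(9 - 5) × (4.3 - 7)/(9 - 7) × (4.3 - 11)/(9 - 11) = 0.171478
L_4(4.3) = (4.3 - 3)/(11 - 3) × (4.3 - 5)/(11 - 5) × (4.3 - 7)/(11 - 7) × (4.3 - 9)/(11 - 9) = -0.030073

P(4.3) = (-15)×L_0(4.3) + (-5)×L_1(4.3) + 8×L_2(4.3) + 11×L_3(4.3) + 2×L_4(4.3)
P(4.3) = -9.837487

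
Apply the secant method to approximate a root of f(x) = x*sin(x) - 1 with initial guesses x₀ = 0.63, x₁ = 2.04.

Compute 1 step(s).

f(x) = x*sin(x) - 1
x₀ = 0.63, x₁ = 2.04

Secant formula: x_{n+1} = x_n - f(x_n)(x_n - x_{n-1})/(f(x_n) - f(x_{n-1}))

Iteration 1:
  f(0.630000) = -0.628839
  f(2.040000) = 0.819534
  x_2 = 2.040000 - 0.819534×(2.040000 - 0.630000)/(0.819534 - (-0.628839))
       = 1.242178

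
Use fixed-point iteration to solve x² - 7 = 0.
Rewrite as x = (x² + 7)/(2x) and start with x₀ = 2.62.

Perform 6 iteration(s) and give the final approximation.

Equation: x² - 7 = 0
Fixed-point form: x = (x² + 7)/(2x)
x₀ = 2.62

x_1 = g(2.620000) = 2.645878
x_2 = g(2.645878) = 2.645751
x_3 = g(2.645751) = 2.645751
x_4 = g(2.645751) = 2.645751
x_5 = g(2.645751) = 2.645751
x_6 = g(2.645751) = 2.645751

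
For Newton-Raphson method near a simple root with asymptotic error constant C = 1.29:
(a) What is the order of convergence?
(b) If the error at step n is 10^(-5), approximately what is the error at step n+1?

(a) Newton-Raphson has quadratic (order 2) convergence near simple roots.
    This means |e_{n+1}| ≈ C|e_n|².

(b) With |e_n| = 10^(-5) and C = 1.29:
    |e_{n+1}| ≈ 1.29 × (10^(-5))² = 1.29 × 10^(-10)

(a) 2 (quadratic); (b) |e_{n+1}| ≈ 1.290e-10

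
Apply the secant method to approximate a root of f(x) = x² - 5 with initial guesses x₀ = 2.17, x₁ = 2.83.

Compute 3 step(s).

f(x) = x² - 5
x₀ = 2.17, x₁ = 2.83

Secant formula: x_{n+1} = x_n - f(x_n)(x_n - x_{n-1})/(f(x_n) - f(x_{n-1}))

Iteration 1:
  f(2.170000) = -0.291100
  f(2.830000) = 3.008900
  x_2 = 2.830000 - 3.008900×(2.830000 - 2.170000)/(3.008900 - (-0.291100))
       = 2.228220
Iteration 2:
  f(2.830000) = 3.008900
  f(2.228220) = -0.035036
  x_3 = 2.228220 - (-0.035036)×(2.228220 - 2.830000)/(-0.035036 - 3.008900)
       = 2.235146
Iteration 3:
  f(2.228220) = -0.035036
  f(2.235146) = -0.004120
  x_4 = 2.235146 - (-0.004120)×(2.235146 - 2.228220)/(-0.004120 - (-0.035036))
       = 2.236070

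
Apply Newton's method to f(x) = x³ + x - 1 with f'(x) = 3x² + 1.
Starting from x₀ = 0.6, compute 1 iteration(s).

f(x) = x³ + x - 1
f'(x) = 3x² + 1
x₀ = 0.6

Newton-Raphson formula: x_{n+1} = x_n - f(x_n)/f'(x_n)

Iteration 1:
  f(0.600000) = -0.184000
  f'(0.600000) = 2.080000
  x_1 = 0.600000 - (-0.184000)/2.080000 = 0.688462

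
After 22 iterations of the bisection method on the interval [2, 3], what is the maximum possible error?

Bisection error bound: |error| ≤ (b-a)/2^n
|error| ≤ (3 - 2)/2^22 = 1/2^22
|error| ≤ 0.0000002384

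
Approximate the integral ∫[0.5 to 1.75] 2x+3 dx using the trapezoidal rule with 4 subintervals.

f(x) = 2x+3
a = 0.5, b = 1.75, n = 4
h = (b - a)/n = 0.312500

Trapezoidal rule: (h/2)[f(x₀) + 2f(x₁) + 2f(x₂) + ... + f(xₙ)]

x_0 = 0.5000, f(x_0) = 4.000000, coefficient = 1
x_1 = 0.8125, f(x_1) = 4.625000, coefficient = 2
x_2 = 1.1250, f(x_2) = 5.250000, coefficient = 2
x_3 = 1.4375, f(x_3) = 5.875000, coefficient = 2
x_4 = 1.7500, f(x_4) = 6.500000, coefficient = 1

I ≈ (0.312500/2) × 42.000000 = 6.562500
Exact value: 6.562500
Error: 0.000000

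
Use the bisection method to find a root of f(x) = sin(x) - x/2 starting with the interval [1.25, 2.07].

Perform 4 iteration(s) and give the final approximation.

f(x) = sin(x) - x/2
Initial interval: [1.25, 2.07]

Iteration 1:
  c_1 = (1.250000 + 2.070000)/2 = 1.660000
  f(c_1) = f(1.660000) = 0.166024
  f(a) × f(c) ≥ 0, new interval: [1.660000, 2.070000]
Iteration 2:
  c_2 = (1.660000 + 2.070000)/2 = 1.865000
  f(c_2) = f(1.865000) = 0.024533
  f(a) × f(c) ≥ 0, new interval: [1.865000, 2.070000]
Iteration 3:
  c_3 = (1.865000 + 2.070000)/2 = 1.967500
  f(c_3) = f(1.967500) = -0.061410
  f(a) × f(c) < 0, new interval: [1.865000, 1.967500]
Iteration 4:
  c_4 = (1.865000 + 1.967500)/2 = 1.916250
  f(c_4) = f(1.916250) = -0.017203
  f(a) × f(c) < 0, new interval: [1.865000, 1.916250]

After 4 iteration(s), the approximation is c_4 = 1.916250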